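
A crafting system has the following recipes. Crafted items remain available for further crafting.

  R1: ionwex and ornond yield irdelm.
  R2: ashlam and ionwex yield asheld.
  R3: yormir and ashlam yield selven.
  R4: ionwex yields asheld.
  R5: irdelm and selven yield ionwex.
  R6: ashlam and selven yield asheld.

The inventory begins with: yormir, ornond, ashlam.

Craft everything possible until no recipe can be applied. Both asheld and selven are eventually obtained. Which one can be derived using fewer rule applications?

selven: Using R3, yormir and ashlam make selven. [1 rule application]
asheld: yormir and ashlam → selven (R3). ashlam and selven → asheld (R6). [2 rule applications]
selven needs fewer.

selven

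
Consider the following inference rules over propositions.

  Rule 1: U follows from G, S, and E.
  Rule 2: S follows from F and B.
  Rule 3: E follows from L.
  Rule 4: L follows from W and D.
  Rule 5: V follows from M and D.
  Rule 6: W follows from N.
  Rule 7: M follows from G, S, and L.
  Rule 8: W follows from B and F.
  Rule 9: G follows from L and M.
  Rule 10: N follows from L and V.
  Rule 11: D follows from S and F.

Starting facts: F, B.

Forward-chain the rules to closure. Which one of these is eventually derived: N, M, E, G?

E

From B and F, Rule 8 gives W.
From F and B, Rule 2 gives S.
S and F hold, so D follows (Rule 11).
W and D hold, so L follows (Rule 4).
L holds, so E follows (Rule 3).
N would need L and V (Rule 10), but V is never established. M would need G, S, and L (Rule 7), but G is never established. G would need L and M (Rule 9), but M is never established.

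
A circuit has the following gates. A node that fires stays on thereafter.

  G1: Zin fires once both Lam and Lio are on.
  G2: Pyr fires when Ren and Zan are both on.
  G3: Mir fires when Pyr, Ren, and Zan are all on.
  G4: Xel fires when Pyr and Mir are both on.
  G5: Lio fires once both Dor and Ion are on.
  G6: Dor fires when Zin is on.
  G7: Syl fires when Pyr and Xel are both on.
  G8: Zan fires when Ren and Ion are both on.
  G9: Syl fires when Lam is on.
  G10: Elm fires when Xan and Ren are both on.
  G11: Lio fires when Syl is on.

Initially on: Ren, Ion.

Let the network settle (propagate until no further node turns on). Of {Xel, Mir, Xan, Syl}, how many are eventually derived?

3

G8: Ren and Ion on → Zan on.
G2: Ren and Zan on → Pyr on.
Pyr, Ren, and Zan are on, so Mir fires (G3).
G4: Pyr and Mir on → Xel on.
G7: Pyr and Xel on → Syl on.
Xel: reached.
Mir: reached.
No rule produces Xan, and it is not given.
Syl: reached.
Reached: Xel, Mir, and Syl — 3 of the 4.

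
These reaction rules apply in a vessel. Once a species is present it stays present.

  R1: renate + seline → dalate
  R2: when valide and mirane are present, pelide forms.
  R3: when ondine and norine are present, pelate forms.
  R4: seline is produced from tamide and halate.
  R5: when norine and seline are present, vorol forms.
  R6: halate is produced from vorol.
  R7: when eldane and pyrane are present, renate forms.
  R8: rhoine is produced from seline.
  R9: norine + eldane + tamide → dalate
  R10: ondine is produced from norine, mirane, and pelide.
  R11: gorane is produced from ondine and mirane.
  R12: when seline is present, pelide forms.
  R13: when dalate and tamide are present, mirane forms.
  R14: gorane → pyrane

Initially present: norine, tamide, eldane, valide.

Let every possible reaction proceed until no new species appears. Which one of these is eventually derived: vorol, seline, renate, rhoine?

norine, eldane, and tamide present → dalate forms (R9).
dalate and tamide present → mirane forms (R13).
valide and mirane present → pelide forms (R2).
norine, mirane, and pelide present → ondine forms (R10).
ondine and mirane present → gorane forms (R11).
gorane present → pyrane forms (R14).
eldane and pyrane present → renate forms (R7).
seline would need tamide and halate (R4), but halate never forms. vorol would need norine and seline (R5), but seline never forms. rhoine would need seline (R8), but seline never forms.

renate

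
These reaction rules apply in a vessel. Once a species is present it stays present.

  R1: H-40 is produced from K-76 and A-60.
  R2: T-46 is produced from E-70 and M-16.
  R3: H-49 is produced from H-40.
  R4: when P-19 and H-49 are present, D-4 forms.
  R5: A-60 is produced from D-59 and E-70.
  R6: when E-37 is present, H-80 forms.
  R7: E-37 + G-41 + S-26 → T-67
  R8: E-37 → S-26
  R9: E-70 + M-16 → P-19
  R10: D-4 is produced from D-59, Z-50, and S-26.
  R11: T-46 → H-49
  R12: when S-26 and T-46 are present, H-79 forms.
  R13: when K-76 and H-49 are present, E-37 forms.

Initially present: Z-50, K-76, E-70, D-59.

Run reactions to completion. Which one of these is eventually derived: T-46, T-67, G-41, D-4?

D-59 and E-70 present → A-60 forms (R5).
K-76 and A-60 present → H-40 forms (R1).
H-40 present → H-49 forms (R3).
K-76 and H-49 present → E-37 forms (R13).
E-37 present → S-26 forms (R8).
D-59, Z-50, and S-26 present → D-4 forms (R10).
T-67 would need E-37, G-41, and S-26 (R7), but G-41 never forms. T-46 would need E-70 and M-16 (R2), but M-16 never forms. No rule produces G-41, and it is not given.

D-4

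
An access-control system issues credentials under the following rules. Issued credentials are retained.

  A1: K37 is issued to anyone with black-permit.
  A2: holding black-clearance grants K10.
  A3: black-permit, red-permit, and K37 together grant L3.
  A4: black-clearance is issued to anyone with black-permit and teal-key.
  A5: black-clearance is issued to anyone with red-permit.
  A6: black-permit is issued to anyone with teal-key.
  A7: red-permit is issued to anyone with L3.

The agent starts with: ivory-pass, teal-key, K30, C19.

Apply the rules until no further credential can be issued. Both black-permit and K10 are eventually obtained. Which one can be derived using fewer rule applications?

black-permit

black-permit: Holding teal-key grants black-permit (A6). [1 rule application]
K10: Holding teal-key grants black-permit (A6). Holding black-permit and teal-key grants black-clearance (A4). Holding black-clearance grants K10 (A2). [3 rule applications]
black-permit needs fewer.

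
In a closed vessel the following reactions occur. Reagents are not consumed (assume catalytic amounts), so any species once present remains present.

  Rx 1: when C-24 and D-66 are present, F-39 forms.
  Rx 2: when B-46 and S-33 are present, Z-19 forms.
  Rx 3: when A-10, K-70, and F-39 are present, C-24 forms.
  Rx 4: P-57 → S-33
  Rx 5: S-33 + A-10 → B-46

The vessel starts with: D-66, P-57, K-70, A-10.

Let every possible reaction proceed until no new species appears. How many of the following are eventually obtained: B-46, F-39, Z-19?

P-57 present → S-33 forms (Rx 4).
S-33 and A-10 present → B-46 forms (Rx 5).
B-46 and S-33 present → Z-19 forms (Rx 2).
B-46: reached.
F-39 would need C-24 and D-66 (Rx 1), but C-24 never forms.
Z-19: reached.
Reached: B-46 and Z-19 — 2 of the 3.

2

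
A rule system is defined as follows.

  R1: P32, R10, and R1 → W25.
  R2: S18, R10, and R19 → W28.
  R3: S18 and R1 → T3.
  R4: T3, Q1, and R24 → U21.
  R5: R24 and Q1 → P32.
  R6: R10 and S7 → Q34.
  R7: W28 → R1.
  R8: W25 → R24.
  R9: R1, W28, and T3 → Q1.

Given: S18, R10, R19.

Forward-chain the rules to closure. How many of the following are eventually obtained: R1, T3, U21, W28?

From S18, R10, and R19, R2 gives W28.
W28 holds, so R1 follows (R7).
From S18 and R1, R3 gives T3.
R1: reached.
T3: reached.
U21 would need T3, Q1, and R24 (R4), but R24 is never established.
W28: reached.
Reached: R1, T3, and W28 — 3 of the 4.

3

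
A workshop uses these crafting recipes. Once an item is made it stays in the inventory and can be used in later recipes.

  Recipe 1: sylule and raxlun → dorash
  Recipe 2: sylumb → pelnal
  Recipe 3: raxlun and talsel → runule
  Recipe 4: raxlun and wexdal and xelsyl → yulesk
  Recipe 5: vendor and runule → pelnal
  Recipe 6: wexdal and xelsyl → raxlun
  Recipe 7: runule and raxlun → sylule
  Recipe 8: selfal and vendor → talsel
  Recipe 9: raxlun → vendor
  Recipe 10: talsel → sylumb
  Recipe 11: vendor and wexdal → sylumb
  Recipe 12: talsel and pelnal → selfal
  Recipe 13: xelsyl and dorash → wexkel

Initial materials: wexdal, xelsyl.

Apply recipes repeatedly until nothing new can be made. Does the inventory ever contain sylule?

No

sylule would need runule and raxlun (Recipe 7), but runule is never obtained.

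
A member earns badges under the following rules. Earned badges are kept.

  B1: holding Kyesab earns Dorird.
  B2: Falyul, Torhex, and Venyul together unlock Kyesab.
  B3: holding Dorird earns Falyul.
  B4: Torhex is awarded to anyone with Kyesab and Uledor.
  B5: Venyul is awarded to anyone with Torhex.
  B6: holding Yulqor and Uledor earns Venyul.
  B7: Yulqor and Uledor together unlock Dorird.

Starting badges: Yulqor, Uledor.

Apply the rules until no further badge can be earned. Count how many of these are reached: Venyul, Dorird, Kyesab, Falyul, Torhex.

With Yulqor and Uledor, Dorird is earned (B7).
With Yulqor and Uledor, Venyul is earned (B6).
With Dorird, Falyul is earned (B3).
Venyul: reached.
Dorird: reached.
Kyesab would need Falyul, Torhex, and Venyul (B2), but Torhex is never earned.
Falyul: reached.
Torhex would need Kyesab and Uledor (B4), but Kyesab is never earned.
Reached: Venyul, Dorird, and Falyul — 3 of the 5.

3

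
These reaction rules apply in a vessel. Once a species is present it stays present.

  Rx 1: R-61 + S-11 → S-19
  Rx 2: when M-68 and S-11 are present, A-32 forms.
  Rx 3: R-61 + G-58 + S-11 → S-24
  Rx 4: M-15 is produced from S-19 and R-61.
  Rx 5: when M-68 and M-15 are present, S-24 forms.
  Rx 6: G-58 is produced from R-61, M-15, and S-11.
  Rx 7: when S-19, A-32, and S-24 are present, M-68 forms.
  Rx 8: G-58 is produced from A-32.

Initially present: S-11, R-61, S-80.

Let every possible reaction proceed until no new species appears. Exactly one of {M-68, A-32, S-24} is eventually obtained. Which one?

R-61 and S-11 present → S-19 forms (Rx 1).
S-19 and R-61 present → M-15 forms (Rx 4).
R-61, M-15, and S-11 present → G-58 forms (Rx 6).
R-61, G-58, and S-11 present → S-24 forms (Rx 3).
A-32 would need M-68 and S-11 (Rx 2), but M-68 never forms. M-68 would need S-19, A-32, and S-24 (Rx 7), but A-32 never forms.

S-24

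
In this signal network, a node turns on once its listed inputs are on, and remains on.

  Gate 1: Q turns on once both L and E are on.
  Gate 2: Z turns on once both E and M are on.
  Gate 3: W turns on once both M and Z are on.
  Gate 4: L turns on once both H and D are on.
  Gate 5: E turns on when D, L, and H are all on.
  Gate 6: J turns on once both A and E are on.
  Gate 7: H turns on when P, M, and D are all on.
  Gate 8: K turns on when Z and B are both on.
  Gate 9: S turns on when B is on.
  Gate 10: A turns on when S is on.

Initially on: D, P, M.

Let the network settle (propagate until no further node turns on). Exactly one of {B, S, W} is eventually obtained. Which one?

Gate 7: P, M, and D on → H on.
Gate 4: H and D on → L on.
D, L, and H are on, so E turns on (Gate 5).
E and M are on, so Z turns on (Gate 2).
M and Z are on, so W turns on (Gate 3).
S would need B (Gate 9), but B never turns on. No rule produces B, and it is not given.

W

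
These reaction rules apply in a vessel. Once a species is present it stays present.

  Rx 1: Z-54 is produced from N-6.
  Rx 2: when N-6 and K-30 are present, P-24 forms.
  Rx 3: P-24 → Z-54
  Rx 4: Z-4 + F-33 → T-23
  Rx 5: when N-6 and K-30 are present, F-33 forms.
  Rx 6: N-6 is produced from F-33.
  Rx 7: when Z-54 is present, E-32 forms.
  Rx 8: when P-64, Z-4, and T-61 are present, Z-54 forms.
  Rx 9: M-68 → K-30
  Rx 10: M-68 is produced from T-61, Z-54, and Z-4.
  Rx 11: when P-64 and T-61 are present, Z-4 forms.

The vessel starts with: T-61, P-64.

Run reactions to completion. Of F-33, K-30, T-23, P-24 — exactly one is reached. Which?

K-30

P-64 and T-61 present → Z-4 forms (Rx 11).
P-64, Z-4, and T-61 present → Z-54 forms (Rx 8).
T-61, Z-54, and Z-4 present → M-68 forms (Rx 10).
M-68 present → K-30 forms (Rx 9).
T-23 would need Z-4 and F-33 (Rx 4), but F-33 never forms. F-33 would need N-6 and K-30 (Rx 5), but N-6 never forms. P-24 would need N-6 and K-30 (Rx 2), but N-6 never forms.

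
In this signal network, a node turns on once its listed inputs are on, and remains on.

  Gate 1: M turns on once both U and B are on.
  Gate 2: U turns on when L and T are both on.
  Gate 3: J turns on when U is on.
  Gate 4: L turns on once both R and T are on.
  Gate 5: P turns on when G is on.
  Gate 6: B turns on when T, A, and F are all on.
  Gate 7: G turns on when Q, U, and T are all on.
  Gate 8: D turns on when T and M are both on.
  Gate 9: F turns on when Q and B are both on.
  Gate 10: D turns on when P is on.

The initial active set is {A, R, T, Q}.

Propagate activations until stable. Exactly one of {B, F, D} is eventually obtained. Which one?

D

Gate 4: R and T on → L on.
Gate 2: L and T on → U on.
Gate 7: Q, U, and T on → G on.
G is on, so P turns on (Gate 5).
P is on, so D turns on (Gate 10).
F would need Q and B (Gate 9), but B never turns on. B would need T, A, and F (Gate 6), but F never turns on.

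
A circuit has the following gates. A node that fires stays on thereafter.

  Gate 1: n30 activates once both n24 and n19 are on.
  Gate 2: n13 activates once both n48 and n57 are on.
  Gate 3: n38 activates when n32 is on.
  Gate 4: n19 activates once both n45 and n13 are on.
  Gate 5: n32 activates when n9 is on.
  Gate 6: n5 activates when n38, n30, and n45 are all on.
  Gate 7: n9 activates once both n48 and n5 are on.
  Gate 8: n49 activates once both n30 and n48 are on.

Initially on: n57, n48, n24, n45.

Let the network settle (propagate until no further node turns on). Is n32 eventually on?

No

n32 would need n9 (Gate 5), but n9 never turns on.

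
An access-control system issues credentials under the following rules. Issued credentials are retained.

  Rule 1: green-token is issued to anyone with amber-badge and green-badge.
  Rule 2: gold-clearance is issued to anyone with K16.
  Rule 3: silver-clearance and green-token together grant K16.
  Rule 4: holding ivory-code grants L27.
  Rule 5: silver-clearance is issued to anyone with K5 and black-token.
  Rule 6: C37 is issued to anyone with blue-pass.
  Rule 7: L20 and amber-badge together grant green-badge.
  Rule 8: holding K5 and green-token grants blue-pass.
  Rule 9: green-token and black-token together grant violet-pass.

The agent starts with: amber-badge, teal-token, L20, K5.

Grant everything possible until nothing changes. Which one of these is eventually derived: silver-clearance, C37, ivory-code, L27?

C37

Holding L20 and amber-badge grants green-badge (Rule 7).
Holding amber-badge and green-badge grants green-token (Rule 1).
Holding K5 and green-token grants blue-pass (Rule 8).
Holding blue-pass grants C37 (Rule 6).
No rule produces ivory-code, and it is not given. silver-clearance would need K5 and black-token (Rule 5), but black-token is never granted. L27 would need ivory-code (Rule 4), but ivory-code is never granted.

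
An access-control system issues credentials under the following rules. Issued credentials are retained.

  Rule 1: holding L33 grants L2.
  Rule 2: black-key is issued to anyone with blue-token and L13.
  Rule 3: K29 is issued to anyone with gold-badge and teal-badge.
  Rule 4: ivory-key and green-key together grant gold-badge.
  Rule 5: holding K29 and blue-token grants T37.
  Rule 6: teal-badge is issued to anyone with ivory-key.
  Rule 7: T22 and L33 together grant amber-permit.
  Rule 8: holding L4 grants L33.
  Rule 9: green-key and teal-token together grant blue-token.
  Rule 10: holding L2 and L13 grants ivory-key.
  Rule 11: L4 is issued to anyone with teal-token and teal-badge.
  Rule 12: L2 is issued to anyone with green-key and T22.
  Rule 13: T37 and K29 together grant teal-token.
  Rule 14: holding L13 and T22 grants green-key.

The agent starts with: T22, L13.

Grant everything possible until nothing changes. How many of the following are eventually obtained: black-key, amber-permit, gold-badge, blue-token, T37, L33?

Holding L13 and T22 grants green-key (Rule 14).
Holding green-key and T22 grants L2 (Rule 12).
Holding L2 and L13 grants ivory-key (Rule 10).
Holding ivory-key and green-key grants gold-badge (Rule 4).
black-key would need blue-token and L13 (Rule 2), but blue-token is never granted.
amber-permit would need T22 and L33 (Rule 7), but L33 is never granted.
gold-badge: reached.
blue-token would need green-key and teal-token (Rule 9), but teal-token is never granted.
T37 would need K29 and blue-token (Rule 5), but blue-token is never granted.
L33 would need L4 (Rule 8), but L4 is never granted.
Reached: gold-badge — 1 of the 6.

1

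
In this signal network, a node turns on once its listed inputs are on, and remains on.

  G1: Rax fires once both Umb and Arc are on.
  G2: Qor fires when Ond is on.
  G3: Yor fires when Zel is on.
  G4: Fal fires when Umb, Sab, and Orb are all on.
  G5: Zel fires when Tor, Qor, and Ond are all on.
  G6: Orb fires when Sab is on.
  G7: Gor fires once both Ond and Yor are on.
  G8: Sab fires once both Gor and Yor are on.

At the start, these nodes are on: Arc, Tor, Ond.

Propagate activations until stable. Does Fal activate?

Fal would need Umb, Sab, and Orb (G4), but Umb never turns on.

No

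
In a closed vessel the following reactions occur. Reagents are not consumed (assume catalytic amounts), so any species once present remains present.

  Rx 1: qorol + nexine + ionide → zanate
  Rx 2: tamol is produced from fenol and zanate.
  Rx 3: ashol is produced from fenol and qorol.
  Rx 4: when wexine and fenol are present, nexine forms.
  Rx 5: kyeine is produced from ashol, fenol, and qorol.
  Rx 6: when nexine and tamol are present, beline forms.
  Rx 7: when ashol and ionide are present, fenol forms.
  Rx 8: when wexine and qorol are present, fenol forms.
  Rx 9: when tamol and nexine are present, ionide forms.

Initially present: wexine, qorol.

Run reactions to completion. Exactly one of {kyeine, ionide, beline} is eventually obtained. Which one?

wexine and qorol present → fenol forms (Rx 8).
fenol and qorol present → ashol forms (Rx 3).
ashol, fenol, and qorol present → kyeine forms (Rx 5).
beline would need nexine and tamol (Rx 6), but tamol never forms. ionide would need tamol and nexine (Rx 9), but tamol never forms.

kyeine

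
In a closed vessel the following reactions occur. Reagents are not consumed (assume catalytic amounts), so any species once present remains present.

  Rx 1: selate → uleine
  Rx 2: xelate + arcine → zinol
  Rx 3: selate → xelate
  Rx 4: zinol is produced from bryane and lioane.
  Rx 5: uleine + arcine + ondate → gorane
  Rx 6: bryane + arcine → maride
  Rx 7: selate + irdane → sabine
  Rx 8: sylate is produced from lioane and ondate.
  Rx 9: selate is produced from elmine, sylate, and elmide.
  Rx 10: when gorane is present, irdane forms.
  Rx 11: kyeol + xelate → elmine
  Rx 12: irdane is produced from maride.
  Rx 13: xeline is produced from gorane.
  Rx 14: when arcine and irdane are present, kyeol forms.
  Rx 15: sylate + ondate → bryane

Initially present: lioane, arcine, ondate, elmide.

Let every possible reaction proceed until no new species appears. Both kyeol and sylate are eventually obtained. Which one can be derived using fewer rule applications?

sylate

sylate: lioane and ondate present → sylate forms (Rx 8). [1 rule application]
kyeol: lioane and ondate present → sylate forms (Rx 8). sylate and ondate present → bryane forms (Rx 15). bryane and arcine present → maride forms (Rx 6). maride present → irdane forms (Rx 12). arcine and irdane present → kyeol forms (Rx 14). [5 rule applications]
sylate needs fewer.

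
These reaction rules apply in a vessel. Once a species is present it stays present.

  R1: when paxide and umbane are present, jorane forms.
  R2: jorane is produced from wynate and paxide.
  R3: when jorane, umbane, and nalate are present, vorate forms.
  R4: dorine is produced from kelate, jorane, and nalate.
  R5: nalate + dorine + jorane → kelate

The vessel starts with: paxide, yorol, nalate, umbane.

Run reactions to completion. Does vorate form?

Yes

paxide and umbane present → jorane forms (R1).
jorane, umbane, and nalate present → vorate forms (R3).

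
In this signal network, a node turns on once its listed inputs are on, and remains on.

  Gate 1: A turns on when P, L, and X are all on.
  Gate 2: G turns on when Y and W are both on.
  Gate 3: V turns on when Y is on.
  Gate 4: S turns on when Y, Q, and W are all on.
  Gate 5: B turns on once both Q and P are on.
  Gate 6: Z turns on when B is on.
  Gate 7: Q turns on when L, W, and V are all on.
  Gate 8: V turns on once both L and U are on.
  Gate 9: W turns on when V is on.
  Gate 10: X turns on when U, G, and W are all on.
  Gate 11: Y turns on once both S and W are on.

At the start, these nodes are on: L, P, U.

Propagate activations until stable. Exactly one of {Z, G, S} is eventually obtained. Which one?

L and U are on, so V turns on (Gate 8).
V is on, so W turns on (Gate 9).
Gate 7: L, W, and V on → Q on.
Gate 5: Q and P on → B on.
B is on, so Z turns on (Gate 6).
S would need Y, Q, and W (Gate 4), but Y never turns on. G would need Y and W (Gate 2), but Y never turns on.

Z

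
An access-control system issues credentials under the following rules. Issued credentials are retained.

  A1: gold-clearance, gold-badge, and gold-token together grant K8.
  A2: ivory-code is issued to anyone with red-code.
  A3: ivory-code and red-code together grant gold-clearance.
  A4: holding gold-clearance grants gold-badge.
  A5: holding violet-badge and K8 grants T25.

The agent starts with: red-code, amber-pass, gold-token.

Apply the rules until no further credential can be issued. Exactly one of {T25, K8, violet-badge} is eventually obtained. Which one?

K8

Holding red-code grants ivory-code (A2).
Holding ivory-code and red-code grants gold-clearance (A3).
Holding gold-clearance grants gold-badge (A4).
Holding gold-clearance, gold-badge, and gold-token grants K8 (A1).
T25 would need violet-badge and K8 (A5), but violet-badge is never granted. No rule produces violet-badge, and it is not given.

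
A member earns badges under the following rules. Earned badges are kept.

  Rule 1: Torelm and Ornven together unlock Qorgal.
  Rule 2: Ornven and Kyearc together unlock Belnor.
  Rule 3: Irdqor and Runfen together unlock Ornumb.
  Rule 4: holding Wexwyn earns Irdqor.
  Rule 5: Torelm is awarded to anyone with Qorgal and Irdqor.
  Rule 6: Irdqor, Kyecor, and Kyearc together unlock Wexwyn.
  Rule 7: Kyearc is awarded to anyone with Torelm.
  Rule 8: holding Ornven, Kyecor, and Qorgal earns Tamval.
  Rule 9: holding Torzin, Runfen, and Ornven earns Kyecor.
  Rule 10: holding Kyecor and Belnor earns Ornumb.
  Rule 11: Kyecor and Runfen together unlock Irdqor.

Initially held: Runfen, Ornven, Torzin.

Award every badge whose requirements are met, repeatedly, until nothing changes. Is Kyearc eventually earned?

Kyearc would need Torelm (Rule 7), but Torelm is never earned.

No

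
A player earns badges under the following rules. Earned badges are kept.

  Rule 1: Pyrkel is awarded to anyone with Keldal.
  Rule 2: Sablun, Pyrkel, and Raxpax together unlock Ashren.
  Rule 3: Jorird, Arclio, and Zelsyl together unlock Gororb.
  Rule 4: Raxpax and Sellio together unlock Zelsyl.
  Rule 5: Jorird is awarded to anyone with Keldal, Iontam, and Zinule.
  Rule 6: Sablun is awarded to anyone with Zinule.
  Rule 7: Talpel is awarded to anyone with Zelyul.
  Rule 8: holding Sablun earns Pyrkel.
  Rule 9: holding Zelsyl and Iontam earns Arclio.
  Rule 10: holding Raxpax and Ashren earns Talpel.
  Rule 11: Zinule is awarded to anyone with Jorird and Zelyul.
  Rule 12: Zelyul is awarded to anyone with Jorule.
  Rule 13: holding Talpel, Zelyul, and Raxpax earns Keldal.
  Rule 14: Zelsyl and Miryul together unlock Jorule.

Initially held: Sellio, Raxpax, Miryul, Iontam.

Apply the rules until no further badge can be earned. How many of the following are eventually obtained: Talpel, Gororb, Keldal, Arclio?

3

With Raxpax and Sellio, Zelsyl is earned (Rule 4).
With Zelsyl and Miryul, Jorule is earned (Rule 14).
With Zelsyl and Iontam, Arclio is earned (Rule 9).
With Jorule, Zelyul is earned (Rule 12).
With Zelyul, Talpel is earned (Rule 7).
With Talpel, Zelyul, and Raxpax, Keldal is earned (Rule 13).
Talpel: reached.
Gororb would need Jorird, Arclio, and Zelsyl (Rule 3), but Jorird is never earned.
Keldal: reached.
Arclio: reached.
Reached: Talpel, Keldal, and Arclio — 3 of the 4.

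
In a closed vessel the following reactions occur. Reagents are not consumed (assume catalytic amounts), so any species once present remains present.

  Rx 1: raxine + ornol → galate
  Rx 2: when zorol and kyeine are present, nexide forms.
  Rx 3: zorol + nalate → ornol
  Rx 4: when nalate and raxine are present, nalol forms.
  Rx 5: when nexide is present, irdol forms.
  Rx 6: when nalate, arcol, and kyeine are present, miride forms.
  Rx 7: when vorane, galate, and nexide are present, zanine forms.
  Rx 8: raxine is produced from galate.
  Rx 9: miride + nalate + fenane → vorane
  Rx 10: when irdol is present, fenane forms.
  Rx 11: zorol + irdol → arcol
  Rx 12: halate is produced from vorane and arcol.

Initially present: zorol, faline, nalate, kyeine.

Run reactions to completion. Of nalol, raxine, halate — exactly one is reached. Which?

halate

zorol and kyeine present → nexide forms (Rx 2).
nexide present → irdol forms (Rx 5).
irdol present → fenane forms (Rx 10).
zorol and irdol present → arcol forms (Rx 11).
nalate, arcol, and kyeine present → miride forms (Rx 6).
miride, nalate, and fenane present → vorane forms (Rx 9).
vorane and arcol present → halate forms (Rx 12).
nalol would need nalate and raxine (Rx 4), but raxine never forms. raxine would need galate (Rx 8), but galate never forms.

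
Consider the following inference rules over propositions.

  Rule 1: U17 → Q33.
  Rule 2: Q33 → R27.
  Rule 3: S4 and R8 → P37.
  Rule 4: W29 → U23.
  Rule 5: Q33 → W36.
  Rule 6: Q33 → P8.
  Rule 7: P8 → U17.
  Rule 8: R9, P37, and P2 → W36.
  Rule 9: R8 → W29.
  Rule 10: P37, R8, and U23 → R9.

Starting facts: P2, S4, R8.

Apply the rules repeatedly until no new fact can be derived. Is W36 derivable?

From S4 and R8, Rule 3 gives P37.
From R8, Rule 9 gives W29.
W29 holds, so U23 follows (Rule 4).
P37, R8, and U23 hold, so R9 follows (Rule 10).
R9, P37, and P2 hold, so W36 follows (Rule 8).

Yes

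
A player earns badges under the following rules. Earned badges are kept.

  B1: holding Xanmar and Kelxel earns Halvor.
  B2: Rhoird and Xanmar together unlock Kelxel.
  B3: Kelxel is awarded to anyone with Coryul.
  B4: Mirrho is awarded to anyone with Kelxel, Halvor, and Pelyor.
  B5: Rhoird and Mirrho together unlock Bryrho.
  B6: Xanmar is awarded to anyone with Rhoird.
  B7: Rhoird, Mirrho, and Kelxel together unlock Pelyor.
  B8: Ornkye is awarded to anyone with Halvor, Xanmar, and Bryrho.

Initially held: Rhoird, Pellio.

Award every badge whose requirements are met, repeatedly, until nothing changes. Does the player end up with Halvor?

Yes

With Rhoird, Xanmar is earned (B6).
With Rhoird and Xanmar, Kelxel is earned (B2).
With Xanmar and Kelxel, Halvor is earned (B1).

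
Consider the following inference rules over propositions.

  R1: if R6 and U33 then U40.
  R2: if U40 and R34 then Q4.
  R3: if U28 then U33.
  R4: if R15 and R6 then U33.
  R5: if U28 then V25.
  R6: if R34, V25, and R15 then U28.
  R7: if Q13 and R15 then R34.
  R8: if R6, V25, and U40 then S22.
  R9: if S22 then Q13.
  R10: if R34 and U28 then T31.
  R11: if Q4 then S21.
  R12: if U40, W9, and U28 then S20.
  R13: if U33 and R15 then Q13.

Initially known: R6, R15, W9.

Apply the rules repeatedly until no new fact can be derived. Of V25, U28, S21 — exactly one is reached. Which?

R15 and R6 hold, so U33 follows (R4).
From U33 and R15, R13 gives Q13.
From R6 and U33, R1 gives U40.
Q13 and R15 hold, so R34 follows (R7).
From U40 and R34, R2 gives Q4.
From Q4, R11 gives S21.
U28 would need R34, V25, and R15 (R6), but V25 is never established. V25 would need U28 (R5), but U28 is never established.

S21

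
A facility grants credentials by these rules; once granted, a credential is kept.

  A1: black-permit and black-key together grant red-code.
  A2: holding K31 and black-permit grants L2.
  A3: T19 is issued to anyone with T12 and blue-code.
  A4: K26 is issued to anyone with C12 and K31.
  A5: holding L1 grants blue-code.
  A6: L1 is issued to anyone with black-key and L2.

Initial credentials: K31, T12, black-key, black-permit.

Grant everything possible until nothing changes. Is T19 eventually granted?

Holding K31 and black-permit grants L2 (A2).
Holding black-key and L2 grants L1 (A6).
Holding L1 grants blue-code (A5).
Holding T12 and blue-code grants T19 (A3).

Yes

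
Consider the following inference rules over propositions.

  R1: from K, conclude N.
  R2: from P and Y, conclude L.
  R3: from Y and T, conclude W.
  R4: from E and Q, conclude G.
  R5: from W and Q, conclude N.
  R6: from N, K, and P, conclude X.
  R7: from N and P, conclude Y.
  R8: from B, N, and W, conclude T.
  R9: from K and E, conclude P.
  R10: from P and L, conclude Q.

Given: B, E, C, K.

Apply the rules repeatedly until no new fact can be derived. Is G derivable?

From K and E, R9 gives P.
From K, R1 gives N.
N and P hold, so Y follows (R7).
From P and Y, R2 gives L.
From P and L, R10 gives Q.
E and Q hold, so G follows (R4).

Yes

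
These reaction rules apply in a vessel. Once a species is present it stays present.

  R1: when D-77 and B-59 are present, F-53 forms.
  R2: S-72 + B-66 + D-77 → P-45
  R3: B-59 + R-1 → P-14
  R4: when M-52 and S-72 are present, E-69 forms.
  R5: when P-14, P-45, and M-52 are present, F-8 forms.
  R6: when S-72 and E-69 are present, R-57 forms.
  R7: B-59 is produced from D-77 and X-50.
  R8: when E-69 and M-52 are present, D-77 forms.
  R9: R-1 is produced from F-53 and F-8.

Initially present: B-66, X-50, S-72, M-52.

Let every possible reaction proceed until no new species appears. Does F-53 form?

M-52 and S-72 present → E-69 forms (R4).
E-69 and M-52 present → D-77 forms (R8).
D-77 and X-50 present → B-59 forms (R7).
D-77 and B-59 present → F-53 forms (R1).

Yes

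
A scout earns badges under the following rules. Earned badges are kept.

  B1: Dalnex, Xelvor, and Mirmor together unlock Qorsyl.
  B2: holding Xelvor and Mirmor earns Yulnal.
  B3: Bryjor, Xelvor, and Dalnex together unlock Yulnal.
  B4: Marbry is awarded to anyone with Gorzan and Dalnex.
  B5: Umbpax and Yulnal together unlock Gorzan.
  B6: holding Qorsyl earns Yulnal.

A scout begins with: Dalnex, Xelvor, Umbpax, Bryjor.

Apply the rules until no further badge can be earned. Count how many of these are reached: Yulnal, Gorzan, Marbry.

With Bryjor, Xelvor, and Dalnex, Yulnal is earned (B3).
With Umbpax and Yulnal, Gorzan is earned (B5).
With Gorzan and Dalnex, Marbry is earned (B4).
Yulnal: reached.
Gorzan: reached.
Marbry: reached.
All 3 are reached.

3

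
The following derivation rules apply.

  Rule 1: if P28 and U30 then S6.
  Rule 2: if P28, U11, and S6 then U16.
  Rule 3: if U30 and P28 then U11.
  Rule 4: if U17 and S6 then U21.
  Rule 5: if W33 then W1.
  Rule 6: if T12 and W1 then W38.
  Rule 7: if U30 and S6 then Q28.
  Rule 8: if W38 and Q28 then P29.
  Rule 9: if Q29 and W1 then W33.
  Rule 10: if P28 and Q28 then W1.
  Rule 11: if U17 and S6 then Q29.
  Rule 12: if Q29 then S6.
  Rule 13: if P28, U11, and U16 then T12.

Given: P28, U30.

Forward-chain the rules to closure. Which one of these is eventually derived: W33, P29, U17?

P29

U30 and P28 hold, so U11 follows (Rule 3).
P28 and U30 hold, so S6 follows (Rule 1).
From U30 and S6, Rule 7 gives Q28.
From P28, U11, and S6, Rule 2 gives U16.
From P28 and Q28, Rule 10 gives W1.
P28, U11, and U16 hold, so T12 follows (Rule 13).
T12 and W1 hold, so W38 follows (Rule 6).
From W38 and Q28, Rule 8 gives P29.
W33 would need Q29 and W1 (Rule 9), but Q29 is never established. No rule produces U17, and it is not given.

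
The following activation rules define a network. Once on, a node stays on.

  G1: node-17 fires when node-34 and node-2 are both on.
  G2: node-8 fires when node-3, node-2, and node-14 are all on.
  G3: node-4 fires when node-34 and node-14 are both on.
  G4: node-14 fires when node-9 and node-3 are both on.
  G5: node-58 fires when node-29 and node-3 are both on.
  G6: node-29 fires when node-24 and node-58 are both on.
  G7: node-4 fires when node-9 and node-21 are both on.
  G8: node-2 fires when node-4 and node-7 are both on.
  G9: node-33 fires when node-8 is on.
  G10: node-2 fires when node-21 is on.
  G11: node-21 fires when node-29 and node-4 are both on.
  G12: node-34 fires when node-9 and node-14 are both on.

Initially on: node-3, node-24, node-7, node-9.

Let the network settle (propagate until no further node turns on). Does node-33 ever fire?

Yes

node-9 and node-3 are on, so node-14 fires (G4).
node-9 and node-14 are on, so node-34 fires (G12).
node-34 and node-14 are on, so node-4 fires (G3).
G8: node-4 and node-7 on → node-2 on.
node-3, node-2, and node-14 are on, so node-8 fires (G2).
node-8 is on, so node-33 fires (G9).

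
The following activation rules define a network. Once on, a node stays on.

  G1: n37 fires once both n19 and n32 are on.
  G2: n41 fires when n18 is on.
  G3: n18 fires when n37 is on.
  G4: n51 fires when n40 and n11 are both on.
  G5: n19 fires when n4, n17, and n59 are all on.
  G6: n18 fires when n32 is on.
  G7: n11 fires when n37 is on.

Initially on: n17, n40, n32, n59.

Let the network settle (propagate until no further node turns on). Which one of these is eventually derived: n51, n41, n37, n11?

n41

G6: n32 on → n18 on.
G2: n18 on → n41 on.
n11 would need n37 (G7), but n37 never turns on. n51 would need n40 and n11 (G4), but n11 never turns on. n37 would need n19 and n32 (G1), but n19 never turns on.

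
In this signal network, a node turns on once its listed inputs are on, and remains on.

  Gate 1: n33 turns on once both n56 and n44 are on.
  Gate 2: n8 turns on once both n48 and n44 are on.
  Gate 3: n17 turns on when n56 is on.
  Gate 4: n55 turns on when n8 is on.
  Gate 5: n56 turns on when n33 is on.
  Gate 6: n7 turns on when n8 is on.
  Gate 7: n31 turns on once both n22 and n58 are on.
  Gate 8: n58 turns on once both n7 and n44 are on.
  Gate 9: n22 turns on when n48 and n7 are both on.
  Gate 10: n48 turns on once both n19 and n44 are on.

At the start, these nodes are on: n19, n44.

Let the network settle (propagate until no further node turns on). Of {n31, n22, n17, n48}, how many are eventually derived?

Gate 10: n19 and n44 on → n48 on.
Gate 2: n48 and n44 on → n8 on.
Gate 6: n8 on → n7 on.
n48 and n7 are on, so n22 turns on (Gate 9).
Gate 8: n7 and n44 on → n58 on.
n22 and n58 are on, so n31 turns on (Gate 7).
n31: reached.
n22: reached.
n17 would need n56 (Gate 3), but n56 never turns on.
n48: reached.
Reached: n31, n22, and n48 — 3 of the 4.

3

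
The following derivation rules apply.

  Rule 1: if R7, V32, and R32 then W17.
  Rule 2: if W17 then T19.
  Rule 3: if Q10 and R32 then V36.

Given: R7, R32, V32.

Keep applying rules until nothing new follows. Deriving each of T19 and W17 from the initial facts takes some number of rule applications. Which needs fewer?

W17: From R7, V32, and R32, Rule 1 gives W17. [1 rule application]
T19: R7, V32, and R32 hold, so W17 follows (Rule 1). W17 holds, so T19 follows (Rule 2). [2 rule applications]
W17 needs fewer.

W17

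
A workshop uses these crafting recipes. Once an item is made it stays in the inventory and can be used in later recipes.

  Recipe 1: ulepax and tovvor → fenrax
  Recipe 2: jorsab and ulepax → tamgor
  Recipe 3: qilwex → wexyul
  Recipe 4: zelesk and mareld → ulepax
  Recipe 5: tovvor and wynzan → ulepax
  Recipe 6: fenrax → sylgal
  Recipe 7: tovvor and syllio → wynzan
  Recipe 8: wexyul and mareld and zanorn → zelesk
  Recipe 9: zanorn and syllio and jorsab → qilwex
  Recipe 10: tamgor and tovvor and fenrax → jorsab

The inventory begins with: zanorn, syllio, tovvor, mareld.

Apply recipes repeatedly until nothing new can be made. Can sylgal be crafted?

Yes

tovvor and syllio → wynzan (Recipe 7).
Using Recipe 5, tovvor and wynzan make ulepax.
Using Recipe 1, ulepax and tovvor make fenrax.
Using Recipe 6, fenrax makes sylgal.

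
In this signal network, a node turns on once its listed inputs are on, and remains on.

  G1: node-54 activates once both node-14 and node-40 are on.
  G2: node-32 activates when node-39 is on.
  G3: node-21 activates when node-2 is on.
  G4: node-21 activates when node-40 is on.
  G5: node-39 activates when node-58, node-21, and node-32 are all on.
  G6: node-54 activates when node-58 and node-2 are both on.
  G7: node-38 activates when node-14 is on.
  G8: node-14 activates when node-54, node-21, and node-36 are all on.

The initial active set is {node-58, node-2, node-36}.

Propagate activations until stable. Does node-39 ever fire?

node-39 would need node-58, node-21, and node-32 (G5), but node-32 never turns on.

No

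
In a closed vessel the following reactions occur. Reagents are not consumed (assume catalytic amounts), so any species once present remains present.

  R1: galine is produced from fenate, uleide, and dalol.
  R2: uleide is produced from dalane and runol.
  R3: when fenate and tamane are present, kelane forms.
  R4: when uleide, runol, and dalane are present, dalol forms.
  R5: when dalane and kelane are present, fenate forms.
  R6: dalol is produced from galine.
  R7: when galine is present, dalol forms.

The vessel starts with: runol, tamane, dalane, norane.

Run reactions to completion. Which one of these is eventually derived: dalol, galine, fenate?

dalol

dalane and runol present → uleide forms (R2).
uleide, runol, and dalane present → dalol forms (R4).
fenate would need dalane and kelane (R5), but kelane never forms. galine would need fenate, uleide, and dalol (R1), but fenate never forms.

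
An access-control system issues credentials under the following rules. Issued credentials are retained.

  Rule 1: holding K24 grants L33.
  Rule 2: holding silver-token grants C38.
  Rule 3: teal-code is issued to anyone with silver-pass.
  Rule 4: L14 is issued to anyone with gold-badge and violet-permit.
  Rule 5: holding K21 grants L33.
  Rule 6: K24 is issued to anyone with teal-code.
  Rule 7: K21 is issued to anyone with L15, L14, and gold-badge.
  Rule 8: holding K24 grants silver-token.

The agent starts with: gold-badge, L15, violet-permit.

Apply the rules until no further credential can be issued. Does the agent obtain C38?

C38 would need silver-token (Rule 2), but silver-token is never granted.

No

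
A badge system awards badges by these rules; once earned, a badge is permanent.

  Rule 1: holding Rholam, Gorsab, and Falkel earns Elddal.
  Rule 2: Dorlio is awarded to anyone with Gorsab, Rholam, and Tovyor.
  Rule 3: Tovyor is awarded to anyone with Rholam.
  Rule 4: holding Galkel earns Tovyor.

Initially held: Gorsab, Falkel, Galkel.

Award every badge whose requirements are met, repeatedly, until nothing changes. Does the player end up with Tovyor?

Yes

With Galkel, Tovyor is earned (Rule 4).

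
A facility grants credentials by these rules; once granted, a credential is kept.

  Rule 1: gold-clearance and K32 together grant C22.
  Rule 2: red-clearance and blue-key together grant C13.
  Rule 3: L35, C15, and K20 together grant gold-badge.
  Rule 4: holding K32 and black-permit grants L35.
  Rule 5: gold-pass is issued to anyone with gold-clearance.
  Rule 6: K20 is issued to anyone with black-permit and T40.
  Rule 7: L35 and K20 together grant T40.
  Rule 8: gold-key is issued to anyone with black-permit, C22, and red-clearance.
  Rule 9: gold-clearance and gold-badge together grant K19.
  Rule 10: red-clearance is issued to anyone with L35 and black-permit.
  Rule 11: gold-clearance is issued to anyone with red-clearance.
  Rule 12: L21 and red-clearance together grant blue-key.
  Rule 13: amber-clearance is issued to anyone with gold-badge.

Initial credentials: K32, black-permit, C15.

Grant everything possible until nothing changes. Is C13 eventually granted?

C13 would need red-clearance and blue-key (Rule 2), but blue-key is never granted.

No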